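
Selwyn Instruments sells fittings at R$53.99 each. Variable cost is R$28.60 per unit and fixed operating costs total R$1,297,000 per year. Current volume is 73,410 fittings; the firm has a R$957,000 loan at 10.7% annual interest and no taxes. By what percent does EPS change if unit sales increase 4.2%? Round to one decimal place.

Total contribution margin = 73,410 × R$25.39 = R$1,863,879.90.
Subtracting fixed costs: EBIT = R$1,863,879.90 − R$1,297,000 = R$566,879.90.
After interest of R$102,399.00, pre-tax earnings = R$464,480.90.
DCL = total CM / (EBIT − I) = R$1,863,879.90 / R$464,480.90 = 4.0128.
%ΔEPS = DCL × %ΔSales = 4.0128 × +4.2% = +16.9%.

+16.9%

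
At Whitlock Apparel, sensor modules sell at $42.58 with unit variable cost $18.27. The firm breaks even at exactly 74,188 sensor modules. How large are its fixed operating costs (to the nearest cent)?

$1,803,510.28

Unit CM = price − variable cost = $42.58 − $18.27 = $24.31.
Fixed costs = break-even units × CM = 74,188 × $24.31 = $1,803,510.28.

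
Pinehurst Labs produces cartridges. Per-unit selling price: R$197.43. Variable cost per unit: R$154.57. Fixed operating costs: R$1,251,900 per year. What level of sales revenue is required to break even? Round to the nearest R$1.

Contribution margin per unit = R$197.43 − R$154.57 = R$42.86, a CM ratio of R$42.86 ÷ R$197.43 = 0.2171.
Break-even sales = FC ÷ CM ratio = R$1,251,900 × R$197.43 / R$42.86 = R$5,766,743.

R$5,766,743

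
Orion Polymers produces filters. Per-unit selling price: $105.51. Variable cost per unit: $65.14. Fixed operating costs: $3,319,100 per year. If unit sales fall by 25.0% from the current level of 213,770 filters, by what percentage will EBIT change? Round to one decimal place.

Total contribution margin = 213,770 × $40.37 = $8,629,894.90.
Subtracting fixed costs: EBIT = $8,629,894.90 − $3,319,100 = $5,310,794.90.
DOL = contribution ÷ EBIT = $8,629,894.90 ÷ $5,310,794.90 = 1.6250.
%ΔEBIT = DOL × %ΔSales = 1.6250 × -25.0% = -40.6%.

-40.6%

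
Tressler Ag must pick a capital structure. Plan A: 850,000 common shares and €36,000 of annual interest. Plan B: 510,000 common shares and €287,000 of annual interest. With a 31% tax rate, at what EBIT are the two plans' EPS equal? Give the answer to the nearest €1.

Set EPS_A = EPS_B: (EBIT − €36,000)(1 − 0.31) ÷ 850,000 = (EBIT − €287,000)(1 − 0.31) ÷ 510,000.
The (1 − t) factor cancels: (EBIT − 36,000) × 510,000 = (EBIT − 287,000) × 850,000.
EBIT × (850,000 − 510,000) = 287,000 × 850,000 − 36,000 × 510,000 = 225,590,000,000, so EBIT = 225,590,000,000 ÷ 340,000 = 663,500.00.

€663,500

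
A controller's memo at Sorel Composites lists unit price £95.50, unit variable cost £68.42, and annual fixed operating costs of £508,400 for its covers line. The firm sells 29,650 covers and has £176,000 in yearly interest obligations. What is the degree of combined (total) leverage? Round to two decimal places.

6.77

Total contribution margin = 29,650 × £27.08 = £802,922.00.
EBIT = £802,922.00 − £508,400 = £294,522.00. Interest = £176,000.00.
DOL = £802,922.00 ÷ £294,522.00 = 2.7262; DFL = £294,522.00 ÷ £118,522.00 = 2.4850.
DCL = DOL × DFL = 2.7262 × 2.4850 = 6.7746.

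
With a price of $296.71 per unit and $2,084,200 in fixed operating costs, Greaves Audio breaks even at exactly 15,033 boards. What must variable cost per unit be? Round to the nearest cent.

Contribution per unit must be FC / Q = $2,084,200 / 15,033 = $138.6417.
Variable cost per unit = $296.71 − $138.6417 = $158.07.

$158.07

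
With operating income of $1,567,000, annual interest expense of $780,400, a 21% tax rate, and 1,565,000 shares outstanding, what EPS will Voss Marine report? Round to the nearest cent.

$0.40

Pre-tax income = $1,567,000 − $780,400.00 = $786,600.00.
Net income = $786,600.00 × (1 − 0.21) = $621,414.00.
EPS = $621,414.00 ÷ 1,565,000 = $0.40.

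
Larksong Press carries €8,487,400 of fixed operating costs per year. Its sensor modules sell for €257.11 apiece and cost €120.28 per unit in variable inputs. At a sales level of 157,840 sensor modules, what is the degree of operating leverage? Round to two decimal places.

At 157,840 units, contribution = 157,840 × €136.83 = €21,597,247.20.
EBIT = €21,597,247.20 − €8,487,400 = €13,109,847.20.
Degree of operating leverage = €21,597,247.20 / €13,109,847.20 = 1.6474.

1.65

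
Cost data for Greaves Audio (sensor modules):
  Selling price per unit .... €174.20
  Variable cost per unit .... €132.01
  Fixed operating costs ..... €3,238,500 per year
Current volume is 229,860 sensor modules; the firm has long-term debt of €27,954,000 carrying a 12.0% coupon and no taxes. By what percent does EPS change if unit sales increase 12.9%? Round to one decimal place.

Contribution at this volume is 229,860 × €42.19 = €9,697,793.40.
EBIT = €9,697,793.40 − €3,238,500 = €6,459,293.40.
Interest = €3,354,480.00, so EBIT − I = €3,104,813.40.
DCL = total CM / (EBIT − I) = €9,697,793.40 / €3,104,813.40 = 3.1235.
%ΔEPS = DCL × %ΔSales = 3.1235 × +12.9% = +40.3%.

+40.3%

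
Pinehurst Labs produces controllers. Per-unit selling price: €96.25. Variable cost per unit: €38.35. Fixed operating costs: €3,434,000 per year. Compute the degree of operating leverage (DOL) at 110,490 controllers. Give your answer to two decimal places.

2.16

Contribution at this volume is 110,490 × €57.90 = €6,397,371.00.
EBIT = €6,397,371.00 − €3,434,000 = €2,963,371.00.
Degree of operating leverage = €6,397,371.00 / €2,963,371.00 = 2.1588.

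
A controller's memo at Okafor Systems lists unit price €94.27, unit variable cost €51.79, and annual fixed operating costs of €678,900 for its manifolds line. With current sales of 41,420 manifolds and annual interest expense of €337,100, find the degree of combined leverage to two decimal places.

2.37

Total contribution margin = 41,420 × €42.48 = €1,759,521.60.
EBIT = €1,759,521.60 − €678,900 = €1,080,621.60. Interest = €337,100.00.
DOL = €1,759,521.60 ÷ €1,080,621.60 = 1.6282; DFL = €1,080,621.60 ÷ €743,521.60 = 1.4534.
DCL = DOL × DFL = 1.6282 × 1.4534 = 2.3664.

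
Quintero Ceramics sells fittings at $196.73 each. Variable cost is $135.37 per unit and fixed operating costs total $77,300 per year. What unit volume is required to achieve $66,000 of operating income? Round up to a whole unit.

2,336 fittings

Unit CM = price − variable cost = $196.73 − $135.37 = $61.36.
Need Q such that Q × $61.36 − $77,300 = $66,000, i.e. Q = $143,300 / $61.36 = 2,335.40 → 2,336.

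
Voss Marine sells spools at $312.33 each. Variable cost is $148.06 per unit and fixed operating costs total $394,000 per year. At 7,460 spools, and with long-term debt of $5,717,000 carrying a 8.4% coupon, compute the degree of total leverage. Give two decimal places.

3.49

Contribution at this volume is 7,460 × $164.27 = $1,225,454.20.
EBIT = $1,225,454.20 − $394,000 = $831,454.20. Interest = $480,228.00, so EBIT − I = $351,226.20.
DCL = contribution ÷ (EBIT − I) = $1,225,454.20 ÷ $351,226.20 = 3.4891.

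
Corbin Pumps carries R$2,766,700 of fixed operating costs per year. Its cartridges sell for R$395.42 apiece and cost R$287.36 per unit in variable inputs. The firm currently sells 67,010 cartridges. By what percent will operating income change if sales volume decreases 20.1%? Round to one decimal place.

-32.5%

Total contribution margin = 67,010 × R$108.06 = R$7,241,100.60.
Subtracting fixed costs: EBIT = R$7,241,100.60 − R$2,766,700 = R$4,474,400.60.
Degree of operating leverage = R$7,241,100.60 / R$4,474,400.60 = 1.6183.
So EBIT moves 1.6183 × (-20.1%) = -32.5%.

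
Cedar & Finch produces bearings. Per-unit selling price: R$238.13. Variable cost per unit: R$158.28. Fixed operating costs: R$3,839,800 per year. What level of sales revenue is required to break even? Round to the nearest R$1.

R$11,451,116

Contribution margin per unit = R$238.13 − R$158.28 = R$79.85, a CM ratio of R$79.85 ÷ R$238.13 = 0.3353.
Break-even sales = FC ÷ CM ratio = R$3,839,800 × R$238.13 / R$79.85 = R$11,451,116.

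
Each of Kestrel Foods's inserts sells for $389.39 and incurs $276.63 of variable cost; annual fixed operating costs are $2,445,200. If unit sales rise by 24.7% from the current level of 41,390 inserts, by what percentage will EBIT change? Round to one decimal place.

+51.9%

At 41,390 units, contribution = 41,390 × $112.76 = $4,667,136.40.
Operating income = contribution − fixed costs = $4,667,136.40 − $2,445,200 = $2,221,936.40.
Degree of operating leverage = $4,667,136.40 / $2,221,936.40 = 2.1005.
Operating income changes by 2.1005 × +24.7% = +51.9%.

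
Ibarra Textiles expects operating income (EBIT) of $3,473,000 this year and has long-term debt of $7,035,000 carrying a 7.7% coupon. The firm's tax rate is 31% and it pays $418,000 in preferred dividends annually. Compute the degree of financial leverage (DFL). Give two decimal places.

Interest = $541,695.00.
Pre-tax preferred-dividend burden = $418,000 ÷ (1 − 0.31) = $605,797.10.
DFL = EBIT ÷ [EBIT − I − D_p/(1−t)] = $3,473,000 ÷ [$3,473,000 − $541,695.00 − $605,797.10] = $3,473,000 ÷ $2,325,507.90 = 1.4934.

1.49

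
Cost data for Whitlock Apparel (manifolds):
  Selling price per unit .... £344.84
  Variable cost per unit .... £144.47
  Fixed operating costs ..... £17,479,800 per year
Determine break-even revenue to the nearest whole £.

£30,083,018

CM per unit = £344.84 − £144.47 = £200.37; CM ratio = £200.37 / £344.84 = 0.5811.
Break-even revenue = fixed costs × price ÷ CM = £17,479,800 × £344.84 ÷ £200.37 = £30,083,018.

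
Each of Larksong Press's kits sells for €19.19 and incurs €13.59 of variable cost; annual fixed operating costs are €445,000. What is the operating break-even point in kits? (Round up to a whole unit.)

79,465 kits

Contribution margin per unit = €19.19 − €13.59 = €5.60.
Break-even volume = fixed costs ÷ CM per unit = €445,000 ÷ €5.60 = 79,464.29, so 79,465 kits.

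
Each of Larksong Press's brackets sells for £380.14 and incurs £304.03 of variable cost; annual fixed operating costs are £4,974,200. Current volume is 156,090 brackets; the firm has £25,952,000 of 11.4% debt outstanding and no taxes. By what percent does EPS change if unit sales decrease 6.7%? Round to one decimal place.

-20.2%

Total contribution margin = 156,090 × £76.11 = £11,880,009.90.
EBIT = £11,880,009.90 − £4,974,200 = £6,905,809.90.
After interest of £2,958,528.00, pre-tax earnings = £3,947,281.90.
Degree of combined leverage = contribution ÷ (EBIT − I) = £11,880,009.90 ÷ £3,947,281.90 = 3.0097.
%ΔEPS = DCL × %ΔSales = 3.0097 × -6.7% = -20.2%.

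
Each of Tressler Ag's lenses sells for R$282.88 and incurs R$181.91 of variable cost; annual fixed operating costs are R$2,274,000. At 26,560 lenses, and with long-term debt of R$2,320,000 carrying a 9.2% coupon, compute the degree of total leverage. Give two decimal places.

13.80

Total contribution margin = 26,560 × R$100.97 = R$2,681,763.20.
Subtracting fixed costs: EBIT = R$2,681,763.20 − R$2,274,000 = R$407,763.20. Interest = R$213,440.00, so EBIT − I = R$194,323.20.
DCL = contribution ÷ (EBIT − I) = R$2,681,763.20 ÷ R$194,323.20 = 13.8005.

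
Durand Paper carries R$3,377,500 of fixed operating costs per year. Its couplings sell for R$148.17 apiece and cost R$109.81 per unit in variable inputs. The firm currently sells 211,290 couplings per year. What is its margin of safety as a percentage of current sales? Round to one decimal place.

Contribution margin per unit = R$148.17 − R$109.81 = R$38.36. Break-even units = R$3,377,500 ÷ R$38.36 = 88,047.45; break-even revenue = 88,047.45 × R$148.17 = R$13,045,989.96.
Actual sales revenue = 211,290 × R$148.17 = R$31,306,839.30.
Margin of safety = (R$31,306,839.30 − R$13,045,989.96) ÷ R$31,306,839.30 = 58.3%.

58.3%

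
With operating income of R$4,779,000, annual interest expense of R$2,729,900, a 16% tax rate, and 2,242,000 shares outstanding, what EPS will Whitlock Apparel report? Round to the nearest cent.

Interest = R$2,729,900.00, so EBT = R$4,779,000 − R$2,729,900.00 = R$2,049,100.00.
Net income = R$2,049,100.00 × (1 − 0.16) = R$1,721,244.00.
Per share: R$1,721,244.00 / 2,242,000 shares = R$0.77.

R$0.77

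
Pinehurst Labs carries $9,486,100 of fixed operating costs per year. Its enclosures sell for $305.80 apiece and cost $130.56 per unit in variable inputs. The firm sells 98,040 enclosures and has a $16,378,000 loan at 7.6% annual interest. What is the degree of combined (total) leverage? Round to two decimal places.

2.66

Contribution at this volume is 98,040 × $175.24 = $17,180,529.60.
Operating income = contribution − fixed costs = $17,180,529.60 − $9,486,100 = $7,694,429.60. Interest = $1,244,728.00.
DOL = $17,180,529.60 ÷ $7,694,429.60 = 2.2329; DFL = $7,694,429.60 ÷ $6,449,701.60 = 1.1930.
Combined leverage = 2.2329 × 1.1930 = 2.6638.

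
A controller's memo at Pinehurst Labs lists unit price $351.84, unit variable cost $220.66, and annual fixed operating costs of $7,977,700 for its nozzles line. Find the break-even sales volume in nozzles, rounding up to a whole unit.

60,815 nozzles

Each unit contributes $351.84 − $220.66 = $131.18.
Break-even Q = $7,977,700 / $131.18 = 60,814.91 → 60,815 nozzles.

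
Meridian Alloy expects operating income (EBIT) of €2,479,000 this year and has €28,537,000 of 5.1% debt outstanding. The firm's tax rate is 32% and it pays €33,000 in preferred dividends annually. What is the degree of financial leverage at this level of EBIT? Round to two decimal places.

2.54

Annual interest charges come to €1,455,387.00.
Preferred dividends grossed up pre-tax: €33,000 / (1 − 0.32) = €48,529.41.
DFL = EBIT ÷ [EBIT − I − D_p/(1−t)] = €2,479,000 ÷ [€2,479,000 − €1,455,387.00 − €48,529.41] = €2,479,000 ÷ €975,083.59 = 2.5423.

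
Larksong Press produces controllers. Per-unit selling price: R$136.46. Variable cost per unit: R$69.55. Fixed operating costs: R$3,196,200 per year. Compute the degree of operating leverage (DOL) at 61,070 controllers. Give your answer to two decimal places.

4.59

At 61,070 units, contribution = 61,070 × R$66.91 = R$4,086,193.70.
Subtracting fixed costs: EBIT = R$4,086,193.70 − R$3,196,200 = R$889,993.70.
Degree of operating leverage = R$4,086,193.70 / R$889,993.70 = 4.5913.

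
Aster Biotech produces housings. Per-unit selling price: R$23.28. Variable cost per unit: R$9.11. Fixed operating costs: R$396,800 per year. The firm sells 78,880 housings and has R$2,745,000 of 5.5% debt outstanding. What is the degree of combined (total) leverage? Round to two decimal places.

At 78,880 units, contribution = 78,880 × R$14.17 = R$1,117,729.60.
EBIT = R$1,117,729.60 − R$396,800 = R$720,929.60. Interest = R$150,975.00, so EBIT − I = R$569,954.60.
DCL = contribution ÷ (EBIT − I) = R$1,117,729.60 ÷ R$569,954.60 = 1.9611.

1.96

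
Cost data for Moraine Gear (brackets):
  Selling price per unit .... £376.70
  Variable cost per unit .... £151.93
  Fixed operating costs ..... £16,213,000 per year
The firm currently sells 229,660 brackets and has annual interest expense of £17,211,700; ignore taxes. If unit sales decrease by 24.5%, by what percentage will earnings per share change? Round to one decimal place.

-69.5%

Contribution at this volume is 229,660 × £224.77 = £51,620,678.20.
Operating income = contribution − fixed costs = £51,620,678.20 − £16,213,000 = £35,407,678.20.
Interest = £17,211,700.00, so EBIT − I = £18,195,978.20.
Degree of combined leverage = contribution ÷ (EBIT − I) = £51,620,678.20 ÷ £18,195,978.20 = 2.8369.
EPS therefore changes by 2.8369 × (-24.5%) = -69.5%.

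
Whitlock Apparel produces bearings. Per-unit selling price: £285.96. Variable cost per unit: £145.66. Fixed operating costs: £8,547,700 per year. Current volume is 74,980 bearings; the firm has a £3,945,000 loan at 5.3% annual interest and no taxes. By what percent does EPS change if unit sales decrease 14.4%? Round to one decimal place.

Total contribution margin = 74,980 × £140.30 = £10,519,694.00.
Subtracting fixed costs: EBIT = £10,519,694.00 − £8,547,700 = £1,971,994.00.
After interest of £209,085.00, pre-tax earnings = £1,762,909.00.
Degree of combined leverage = contribution ÷ (EBIT − I) = £10,519,694.00 ÷ £1,762,909.00 = 5.9672.
%ΔEPS = DCL × %ΔSales = 5.9672 × -14.4% = -85.9%.

-85.9%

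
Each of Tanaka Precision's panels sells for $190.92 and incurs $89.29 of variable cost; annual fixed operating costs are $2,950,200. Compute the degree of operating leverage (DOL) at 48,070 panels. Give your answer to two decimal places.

At 48,070 units, contribution = 48,070 × $101.63 = $4,885,354.10.
Operating income = contribution − fixed costs = $4,885,354.10 − $2,950,200 = $1,935,154.10.
Degree of operating leverage = $4,885,354.10 / $1,935,154.10 = 2.5245.

2.52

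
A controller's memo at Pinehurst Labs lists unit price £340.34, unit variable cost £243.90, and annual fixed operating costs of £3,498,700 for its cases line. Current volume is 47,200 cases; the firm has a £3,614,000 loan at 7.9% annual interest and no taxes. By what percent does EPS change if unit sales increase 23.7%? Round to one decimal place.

At 47,200 units, contribution = 47,200 × £96.44 = £4,551,968.00.
EBIT = £4,551,968.00 − £3,498,700 = £1,053,268.00.
After interest of £285,506.00, pre-tax earnings = £767,762.00.
DCL = total CM / (EBIT − I) = £4,551,968.00 / £767,762.00 = 5.9289.
EPS therefore changes by 5.9289 × (+23.7%) = +140.5%.

+140.5%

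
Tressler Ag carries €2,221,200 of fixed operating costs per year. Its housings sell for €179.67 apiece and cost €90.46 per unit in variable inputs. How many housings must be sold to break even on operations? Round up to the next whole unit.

Each unit contributes €179.67 − €90.46 = €89.21.
Units to break even: €2,221,200 ÷ €89.21 = 24,898.55, rounded up to 24,899.

24,899 housings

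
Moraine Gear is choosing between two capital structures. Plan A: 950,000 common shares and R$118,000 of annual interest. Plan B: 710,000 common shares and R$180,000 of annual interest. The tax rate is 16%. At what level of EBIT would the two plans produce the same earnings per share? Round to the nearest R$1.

R$363,417

At indifference, (EBIT − 118,000)(1 − t)/950,000 = (EBIT − 180,000)(1 − t)/710,000.
The (1 − t) factor cancels: (EBIT − 118,000) × 710,000 = (EBIT − 180,000) × 950,000.
EBIT × (950,000 − 710,000) = 180,000 × 950,000 − 118,000 × 710,000 = 87,220,000,000, so EBIT = 87,220,000,000 ÷ 240,000 = 363,416.67.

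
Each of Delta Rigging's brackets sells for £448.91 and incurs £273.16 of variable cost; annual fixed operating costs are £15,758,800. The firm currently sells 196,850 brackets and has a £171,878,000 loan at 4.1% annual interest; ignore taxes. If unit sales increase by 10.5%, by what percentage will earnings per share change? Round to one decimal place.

+30.8%

At 196,850 units, contribution = 196,850 × £175.75 = £34,596,387.50.
EBIT = £34,596,387.50 − £15,758,800 = £18,837,587.50.
After interest of £7,046,998.00, pre-tax earnings = £11,790,589.50.
Degree of combined leverage = contribution ÷ (EBIT − I) = £34,596,387.50 ÷ £11,790,589.50 = 2.9342.
EPS therefore changes by 2.9342 × (+10.5%) = +30.8%.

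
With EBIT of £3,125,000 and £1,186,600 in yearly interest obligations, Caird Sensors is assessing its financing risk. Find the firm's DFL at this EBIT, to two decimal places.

1.61

Interest = £1,186,600.00.
Degree of financial leverage = EBIT / (EBIT − interest) = £3,125,000 / £1,938,400.00 = 1.6122.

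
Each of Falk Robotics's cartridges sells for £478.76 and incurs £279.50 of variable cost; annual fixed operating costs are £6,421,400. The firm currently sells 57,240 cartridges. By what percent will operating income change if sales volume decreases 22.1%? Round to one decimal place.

-50.6%

Contribution at this volume is 57,240 × £199.26 = £11,405,642.40.
Subtracting fixed costs: EBIT = £11,405,642.40 − £6,421,400 = £4,984,242.40.
Degree of operating leverage = £11,405,642.40 / £4,984,242.40 = 2.2883.
Operating income changes by 2.2883 × -22.1% = -50.6%.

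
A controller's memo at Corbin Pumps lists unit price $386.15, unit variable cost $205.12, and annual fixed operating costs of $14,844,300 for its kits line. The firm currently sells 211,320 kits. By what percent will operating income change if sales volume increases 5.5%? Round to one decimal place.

+9.0%

At 211,320 units, contribution = 211,320 × $181.03 = $38,255,259.60.
Operating income = contribution − fixed costs = $38,255,259.60 − $14,844,300 = $23,410,959.60.
Degree of operating leverage = $38,255,259.60 / $23,410,959.60 = 1.6341.
%ΔEBIT = DOL × %ΔSales = 1.6341 × +5.5% = +9.0%.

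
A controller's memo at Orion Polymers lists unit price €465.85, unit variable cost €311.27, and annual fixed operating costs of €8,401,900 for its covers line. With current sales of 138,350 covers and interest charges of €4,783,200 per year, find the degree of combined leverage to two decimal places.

2.61

At 138,350 units, contribution = 138,350 × €154.58 = €21,386,143.00.
Subtracting fixed costs: EBIT = €21,386,143.00 − €8,401,900 = €12,984,243.00. Interest = €4,783,200.00.
DOL = €21,386,143.00 ÷ €12,984,243.00 = 1.6471; DFL = €12,984,243.00 ÷ €8,201,043.00 = 1.5832.
Combined leverage = 1.6471 × 1.5832 = 2.6077.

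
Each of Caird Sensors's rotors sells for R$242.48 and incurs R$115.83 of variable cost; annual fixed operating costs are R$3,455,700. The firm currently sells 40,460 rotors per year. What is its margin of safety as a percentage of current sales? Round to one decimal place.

Each unit contributes R$242.48 − R$115.83 = R$126.65. Break-even units = R$3,455,700 ÷ R$126.65 = 27,285.43; break-even revenue = 27,285.43 × R$242.48 = R$6,616,171.62.
Current sales = 40,460 × R$242.48 = R$9,810,740.80.
Margin of safety = (R$9,810,740.80 − R$6,616,171.62) ÷ R$9,810,740.80 = 32.6%.

32.6%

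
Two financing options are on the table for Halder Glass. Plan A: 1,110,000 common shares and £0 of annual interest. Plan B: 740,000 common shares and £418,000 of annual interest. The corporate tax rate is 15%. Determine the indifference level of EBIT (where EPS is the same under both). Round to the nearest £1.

At indifference, (EBIT − 0)(1 − t)/1,110,000 = (EBIT − 418,000)(1 − t)/740,000.
The (1 − t) factor cancels: (EBIT − 0) × 740,000 = (EBIT − 418,000) × 1,110,000.
EBIT × (1,110,000 − 740,000) = 418,000 × 1,110,000 − 0 × 740,000 = 463,980,000,000, so EBIT = 463,980,000,000 ÷ 370,000 = 1,254,000.00.

£1,254,000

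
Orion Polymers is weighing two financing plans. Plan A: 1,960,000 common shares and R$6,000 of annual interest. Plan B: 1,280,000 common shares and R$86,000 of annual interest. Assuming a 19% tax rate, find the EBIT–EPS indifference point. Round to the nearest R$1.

Set EPS_A = EPS_B: (EBIT − R$6,000)(1 − 0.19) ÷ 1,960,000 = (EBIT − R$86,000)(1 − 0.19) ÷ 1,280,000.
Cancelling (1 − t) and cross-multiplying: 1,280,000·(EBIT − 6,000) = 1,960,000·(EBIT − 86,000).
EBIT × (1,960,000 − 1,280,000) = 86,000 × 1,960,000 − 6,000 × 1,280,000 = 160,880,000,000, so EBIT = 160,880,000,000 ÷ 680,000 = 236,588.24.

R$236,588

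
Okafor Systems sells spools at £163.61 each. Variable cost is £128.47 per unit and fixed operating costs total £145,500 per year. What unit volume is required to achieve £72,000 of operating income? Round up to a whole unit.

6,190 spools

Unit CM = price − variable cost = £163.61 − £128.47 = £35.14.
Units = (FC + target) / CM = (£145,500 + £72,000) / £35.14 = 6,189.53, so 6,190 spools.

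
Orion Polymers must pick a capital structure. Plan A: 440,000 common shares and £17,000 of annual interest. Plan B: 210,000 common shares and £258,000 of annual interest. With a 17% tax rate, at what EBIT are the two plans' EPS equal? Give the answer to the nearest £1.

£478,043

At indifference, (EBIT − 17,000)(1 − t)/440,000 = (EBIT − 258,000)(1 − t)/210,000.
Cancelling (1 − t) and cross-multiplying: 210,000·(EBIT − 17,000) = 440,000·(EBIT − 258,000).
Solving, EBIT = (258,000·440,000 − 17,000·210,000) / (440,000 − 210,000) = 109,950,000,000 / 230,000 = 478,043.48.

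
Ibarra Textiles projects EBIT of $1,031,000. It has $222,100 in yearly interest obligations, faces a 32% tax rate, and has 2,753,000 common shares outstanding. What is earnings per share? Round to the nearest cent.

Pre-tax income = $1,031,000 − $222,100.00 = $808,900.00.
After tax at 32%: net income = $808,900.00 × 0.68 = $550,052.00.
Per share: $550,052.00 / 2,753,000 shares = $0.20.

$0.20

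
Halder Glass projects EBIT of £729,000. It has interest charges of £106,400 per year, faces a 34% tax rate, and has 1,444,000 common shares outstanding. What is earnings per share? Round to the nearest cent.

£0.28

Pre-tax income = £729,000 − £106,400.00 = £622,600.00.
Net income = £622,600.00 × (1 − 0.34) = £410,916.00.
Per share: £410,916.00 / 1,444,000 shares = £0.28.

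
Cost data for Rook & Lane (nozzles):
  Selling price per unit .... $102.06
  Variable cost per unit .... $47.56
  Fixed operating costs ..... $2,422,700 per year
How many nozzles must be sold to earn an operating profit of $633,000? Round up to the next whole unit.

56,068 nozzles

Unit CM = price − variable cost = $102.06 − $47.56 = $54.50.
Required volume = (fixed costs + target profit) ÷ CM = ($2,422,700 + $633,000) ÷ $54.50 = 56,067.89, so 56,068 nozzles.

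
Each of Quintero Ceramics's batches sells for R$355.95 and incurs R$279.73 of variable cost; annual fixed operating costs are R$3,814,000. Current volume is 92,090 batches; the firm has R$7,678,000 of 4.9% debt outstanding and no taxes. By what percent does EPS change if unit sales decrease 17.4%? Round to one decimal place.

Contribution at this volume is 92,090 × R$76.22 = R$7,019,099.80.
Subtracting fixed costs: EBIT = R$7,019,099.80 − R$3,814,000 = R$3,205,099.80.
After interest of R$376,222.00, pre-tax earnings = R$2,828,877.80.
Degree of combined leverage = contribution ÷ (EBIT − I) = R$7,019,099.80 ÷ R$2,828,877.80 = 2.4812.
%ΔEPS = DCL × %ΔSales = 2.4812 × -17.4% = -43.2%.

-43.2%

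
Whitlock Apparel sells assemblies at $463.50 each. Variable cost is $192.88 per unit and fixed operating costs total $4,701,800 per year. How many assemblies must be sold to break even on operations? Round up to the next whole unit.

17,375 assemblies

Each unit contributes $463.50 − $192.88 = $270.62.
Units to break even: $4,701,800 ÷ $270.62 = 17,374.18, rounded up to 17,375.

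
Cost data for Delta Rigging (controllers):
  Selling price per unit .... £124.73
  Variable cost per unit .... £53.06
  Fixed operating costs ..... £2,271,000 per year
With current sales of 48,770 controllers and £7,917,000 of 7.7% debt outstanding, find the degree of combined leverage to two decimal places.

5.69

Contribution at this volume is 48,770 × £71.67 = £3,495,345.90.
EBIT = £3,495,345.90 − £2,271,000 = £1,224,345.90. Interest = £609,609.00, so EBIT − I = £614,736.90.
Degree of total leverage = total CM / (EBIT − interest) = £3,495,345.90 / £614,736.90 = 5.6859.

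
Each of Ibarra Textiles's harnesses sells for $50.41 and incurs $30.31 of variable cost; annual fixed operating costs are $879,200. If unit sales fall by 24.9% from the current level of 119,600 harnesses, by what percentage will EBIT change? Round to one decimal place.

Total contribution margin = 119,600 × $20.10 = $2,403,960.00.
Subtracting fixed costs: EBIT = $2,403,960.00 − $879,200 = $1,524,760.00.
DOL = contribution ÷ EBIT = $2,403,960.00 ÷ $1,524,760.00 = 1.5766.
Operating income changes by 1.5766 × -24.9% = -39.3%.

-39.3%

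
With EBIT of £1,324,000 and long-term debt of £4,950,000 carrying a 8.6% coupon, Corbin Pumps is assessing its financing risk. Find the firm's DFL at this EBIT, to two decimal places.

Annual interest charges come to £425,700.00.
DFL = EBIT ÷ (EBIT − I) = £1,324,000 ÷ (£1,324,000 − £425,700.00) = £1,324,000 ÷ £898,300.00 = 1.4739.

1.47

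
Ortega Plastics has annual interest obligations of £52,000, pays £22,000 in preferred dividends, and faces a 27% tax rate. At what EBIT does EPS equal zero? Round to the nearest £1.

£82,137

Grossing the preferred dividend up to pre-tax terms: £22,000 / (1 − 0.27) = £30,136.99.
Financial break-even EBIT = interest + D_p ÷ (1 − t) = £52,000 + £30,136.99 = £82,136.99.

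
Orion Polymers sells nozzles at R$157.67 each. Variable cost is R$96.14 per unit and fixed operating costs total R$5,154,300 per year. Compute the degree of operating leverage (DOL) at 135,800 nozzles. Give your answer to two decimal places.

At 135,800 units, contribution = 135,800 × R$61.53 = R$8,355,774.00.
EBIT = R$8,355,774.00 − R$5,154,300 = R$3,201,474.00.
So DOL = total CM / EBIT = R$8,355,774.00 / R$3,201,474.00 = 2.6100.

2.61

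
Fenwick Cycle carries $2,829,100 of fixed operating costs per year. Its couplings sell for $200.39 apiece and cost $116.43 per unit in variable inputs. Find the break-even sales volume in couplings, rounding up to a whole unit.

Unit CM = price − variable cost = $200.39 − $116.43 = $83.96.
Units to break even: $2,829,100 ÷ $83.96 = 33,695.81, rounded up to 33,696.

33,696 couplings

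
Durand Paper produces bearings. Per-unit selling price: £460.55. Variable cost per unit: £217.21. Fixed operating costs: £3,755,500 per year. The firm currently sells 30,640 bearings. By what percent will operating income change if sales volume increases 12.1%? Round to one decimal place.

+24.4%

Contribution at this volume is 30,640 × £243.34 = £7,455,937.60.
EBIT = £7,455,937.60 − £3,755,500 = £3,700,437.60.
Degree of operating leverage = £7,455,937.60 / £3,700,437.60 = 2.0149.
Operating income changes by 2.0149 × +12.1% = +24.4%.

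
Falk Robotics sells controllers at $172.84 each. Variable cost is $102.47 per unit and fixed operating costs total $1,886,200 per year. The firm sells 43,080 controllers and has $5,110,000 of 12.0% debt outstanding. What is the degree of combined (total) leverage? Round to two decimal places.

Total contribution margin = 43,080 × $70.37 = $3,031,539.60.
Subtracting fixed costs: EBIT = $3,031,539.60 − $1,886,200 = $1,145,339.60. Interest = $613,200.00, so EBIT − I = $532,139.60.
Degree of total leverage = total CM / (EBIT − interest) = $3,031,539.60 / $532,139.60 = 5.6969.

5.70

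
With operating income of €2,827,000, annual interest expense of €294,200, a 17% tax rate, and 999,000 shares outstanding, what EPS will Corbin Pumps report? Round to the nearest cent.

Interest = €294,200.00, so EBT = €2,827,000 − €294,200.00 = €2,532,800.00.
Net income = €2,532,800.00 × (1 − 0.17) = €2,102,224.00.
Per share: €2,102,224.00 / 999,000 shares = €2.10.

€2.10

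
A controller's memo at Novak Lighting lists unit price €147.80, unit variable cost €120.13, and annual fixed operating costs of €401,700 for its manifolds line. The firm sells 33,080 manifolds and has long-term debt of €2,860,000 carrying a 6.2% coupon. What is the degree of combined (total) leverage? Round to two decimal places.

2.72

Contribution at this volume is 33,080 × €27.67 = €915,323.60.
EBIT = €915,323.60 − €401,700 = €513,623.60. Interest = €177,320.00.
DOL = €915,323.60 ÷ €513,623.60 = 1.7821; DFL = €513,623.60 ÷ €336,303.60 = 1.5273.
Combined leverage = 1.7821 × 1.5273 = 2.7218.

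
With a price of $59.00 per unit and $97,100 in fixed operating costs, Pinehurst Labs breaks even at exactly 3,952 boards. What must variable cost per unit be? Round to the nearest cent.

At break-even, FC = Q × (P − VC), so P − VC = $97,100 ÷ 3,952 = $24.5698.
Hence VC = price − CM = $59.00 − $24.5698 = $34.43.

$34.43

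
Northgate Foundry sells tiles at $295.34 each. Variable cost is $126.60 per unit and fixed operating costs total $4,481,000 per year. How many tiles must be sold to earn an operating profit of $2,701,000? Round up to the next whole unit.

Contribution margin per unit = $295.34 − $126.60 = $168.74.
Units = (FC + target) / CM = ($4,481,000 + $2,701,000) / $168.74 = 42,562.52, so 42,563 tiles.

42,563 tiles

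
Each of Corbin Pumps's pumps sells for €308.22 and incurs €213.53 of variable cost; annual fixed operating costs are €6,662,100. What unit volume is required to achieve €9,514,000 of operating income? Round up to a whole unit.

170,833 pumps

Contribution margin per unit = €308.22 − €213.53 = €94.69.
Need Q such that Q × €94.69 − €6,662,100 = €9,514,000, i.e. Q = €16,176,100 / €94.69 = 170,832.19 → 170,833.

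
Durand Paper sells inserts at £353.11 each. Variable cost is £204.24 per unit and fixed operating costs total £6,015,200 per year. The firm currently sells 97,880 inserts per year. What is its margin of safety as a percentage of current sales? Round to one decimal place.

58.7%

Each unit contributes £353.11 − £204.24 = £148.87. Break-even units = £6,015,200 ÷ £148.87 = 40,405.72; break-even revenue = 40,405.72 × £353.11 = £14,267,664.89.
Current sales = 97,880 × £353.11 = £34,562,406.80.
Margin of safety = (£34,562,406.80 − £14,267,664.89) ÷ £34,562,406.80 = 58.7%.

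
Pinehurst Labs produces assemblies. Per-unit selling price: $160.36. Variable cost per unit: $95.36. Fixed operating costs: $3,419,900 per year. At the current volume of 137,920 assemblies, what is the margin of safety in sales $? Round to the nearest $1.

$13,679,695

Unit CM = price − variable cost = $160.36 − $95.36 = $65.00. Break-even units = $3,419,900 ÷ $65.00 = 52,613.85; break-even revenue = 52,613.85 × $160.36 = $8,437,156.37.
Current sales = 137,920 × $160.36 = $22,116,851.20.
Margin of safety = $22,116,851.20 − $8,437,156.37 = $13,679,695.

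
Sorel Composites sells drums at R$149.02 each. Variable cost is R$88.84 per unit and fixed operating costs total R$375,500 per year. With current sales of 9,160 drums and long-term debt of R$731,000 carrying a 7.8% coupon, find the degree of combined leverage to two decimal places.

At 9,160 units, contribution = 9,160 × R$60.18 = R$551,248.80.
EBIT = R$551,248.80 − R$375,500 = R$175,748.80. Interest = R$57,018.00.
DOL = R$551,248.80 ÷ R$175,748.80 = 3.1366; DFL = R$175,748.80 ÷ R$118,730.80 = 1.4802.
DCL = DOL × DFL = 3.1366 × 1.4802 = 4.6428.

4.64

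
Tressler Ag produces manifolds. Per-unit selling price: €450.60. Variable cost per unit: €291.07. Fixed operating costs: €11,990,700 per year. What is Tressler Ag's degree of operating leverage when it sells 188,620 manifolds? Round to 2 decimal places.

Contribution at this volume is 188,620 × €159.53 = €30,090,548.60.
Operating income = contribution − fixed costs = €30,090,548.60 − €11,990,700 = €18,099,848.60.
Degree of operating leverage = €30,090,548.60 / €18,099,848.60 = 1.6625.

1.66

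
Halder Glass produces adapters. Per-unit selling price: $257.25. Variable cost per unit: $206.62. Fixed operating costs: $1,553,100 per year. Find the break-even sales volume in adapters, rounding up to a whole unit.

30,676 adapters

Unit CM = price − variable cost = $257.25 − $206.62 = $50.63.
Units to break even: $1,553,100 ÷ $50.63 = 30,675.49, rounded up to 30,676.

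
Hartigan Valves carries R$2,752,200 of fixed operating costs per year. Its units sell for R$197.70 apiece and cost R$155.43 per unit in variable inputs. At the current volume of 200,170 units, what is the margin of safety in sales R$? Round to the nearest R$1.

Each unit contributes R$197.70 − R$155.43 = R$42.27. Break-even units = R$2,752,200 ÷ R$42.27 = 65,110.01; break-even revenue = 65,110.01 × R$197.70 = R$12,872,248.40.
Actual sales revenue = 200,170 × R$197.70 = R$39,573,609.00.
Margin of safety = R$39,573,609.00 − R$12,872,248.40 = R$26,701,361.

R$26,701,361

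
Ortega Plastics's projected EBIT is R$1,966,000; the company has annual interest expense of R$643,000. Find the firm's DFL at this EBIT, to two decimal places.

1.49

Interest = R$643,000.00.
DFL = EBIT ÷ (EBIT − I) = R$1,966,000 ÷ (R$1,966,000 − R$643,000.00) = R$1,966,000 ÷ R$1,323,000.00 = 1.4860.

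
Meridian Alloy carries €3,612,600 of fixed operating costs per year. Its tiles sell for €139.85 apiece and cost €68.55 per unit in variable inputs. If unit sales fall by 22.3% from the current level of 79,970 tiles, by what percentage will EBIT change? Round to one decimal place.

-60.9%

Total contribution margin = 79,970 × €71.30 = €5,701,861.00.
Subtracting fixed costs: EBIT = €5,701,861.00 − €3,612,600 = €2,089,261.00.
DOL = contribution ÷ EBIT = €5,701,861.00 ÷ €2,089,261.00 = 2.7291.
Operating income changes by 2.7291 × -22.3% = -60.9%.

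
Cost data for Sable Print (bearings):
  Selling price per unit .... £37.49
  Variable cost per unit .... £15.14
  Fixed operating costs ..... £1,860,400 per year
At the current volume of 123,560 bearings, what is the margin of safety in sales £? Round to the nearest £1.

Each unit contributes £37.49 − £15.14 = £22.35. Break-even units = £1,860,400 ÷ £22.35 = 83,239.37; break-even revenue = 83,239.37 × £37.49 = £3,120,644.12.
Current sales = 123,560 × £37.49 = £4,632,264.40.
Margin of safety = £4,632,264.40 − £3,120,644.12 = £1,511,620.

£1,511,620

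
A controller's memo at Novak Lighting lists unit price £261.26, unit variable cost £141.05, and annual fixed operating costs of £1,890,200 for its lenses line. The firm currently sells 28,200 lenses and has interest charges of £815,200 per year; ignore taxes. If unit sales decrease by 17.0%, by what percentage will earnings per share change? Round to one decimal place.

-84.2%

Contribution at this volume is 28,200 × £120.21 = £3,389,922.00.
Subtracting fixed costs: EBIT = £3,389,922.00 − £1,890,200 = £1,499,722.00.
After interest of £815,200.00, pre-tax earnings = £684,522.00.
DCL = total CM / (EBIT − I) = £3,389,922.00 / £684,522.00 = 4.9522.
%ΔEPS = DCL × %ΔSales = 4.9522 × -17.0% = -84.2%.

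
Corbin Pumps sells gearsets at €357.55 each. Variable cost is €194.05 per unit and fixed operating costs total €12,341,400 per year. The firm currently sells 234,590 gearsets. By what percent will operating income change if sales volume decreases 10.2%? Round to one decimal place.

-15.0%

At 234,590 units, contribution = 234,590 × €163.50 = €38,355,465.00.
EBIT = €38,355,465.00 − €12,341,400 = €26,014,065.00.
Degree of operating leverage = €38,355,465.00 / €26,014,065.00 = 1.4744.
%ΔEBIT = DOL × %ΔSales = 1.4744 × -10.2% = -15.0%.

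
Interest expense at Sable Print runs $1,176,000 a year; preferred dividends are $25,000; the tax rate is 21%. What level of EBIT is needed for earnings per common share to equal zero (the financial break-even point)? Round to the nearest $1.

$1,207,646

Preferred dividends are paid after tax, so their pre-tax equivalent is $25,000 ÷ (1 − 0.21) = $31,645.57.
EPS = 0 when EBIT covers interest plus the pre-tax preferred burden: $1,176,000 + $31,645.57 = $1,207,645.57.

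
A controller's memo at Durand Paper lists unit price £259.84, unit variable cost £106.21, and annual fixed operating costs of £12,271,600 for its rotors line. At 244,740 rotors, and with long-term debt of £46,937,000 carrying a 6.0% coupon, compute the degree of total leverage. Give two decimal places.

1.67

At 244,740 units, contribution = 244,740 × £153.63 = £37,599,406.20.
EBIT = £37,599,406.20 − £12,271,600 = £25,327,806.20. Interest = £2,816,220.00.
DOL = £37,599,406.20 ÷ £25,327,806.20 = 1.4845; DFL = £25,327,806.20 ÷ £22,511,586.20 = 1.1251.
Combined leverage = 1.4845 × 1.1251 = 1.6702.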